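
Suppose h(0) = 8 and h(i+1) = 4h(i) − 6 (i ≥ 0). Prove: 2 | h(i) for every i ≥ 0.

Base case: h(0) = 8 = 2·4, so 2 | h(0).
Assume 2 | h(j), so h(j) = 2t for some integer t.
Then h(j+1) = 4h(j) − 6 = 4·(2t) − 6 = 2(4t − 3), so 2 | h(j+1).
By induction, 2 | h(i) for all i ≥ 0.

2 | h(i)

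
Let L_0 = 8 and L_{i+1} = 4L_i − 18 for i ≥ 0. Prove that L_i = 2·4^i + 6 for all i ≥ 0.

Base case: L_0 = 8, and 2·4^0 + 6 = 2 + 6 = 8.
Assume L_m = 2·4^m + 6 for some m ≥ 0.
Then L_{m+1} = 4L_m − 18 = 4·(2·4^m + 6) − 18 = 8·4^m + 24 − 18 = 2·4^{m+1} + 6.
So the formula holds for m+1, and by induction L_i = 2·4^i + 6 for all i ≥ 0.

L_i = 2·4^i + 6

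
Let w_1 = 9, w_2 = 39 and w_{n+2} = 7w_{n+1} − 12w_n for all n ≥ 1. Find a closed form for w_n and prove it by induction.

Claim: w_n = 3·4^n − 3^n.

Base cases: w_1 = 9 and 3·4^1 − 3^1 = 9; w_2 = 39 and 3·4^2 − 3^2 = 39.
Assume w_i = 3·4^i − 3^i for all 1 ≤ i ≤ j, where j ≥ 2.
Then w_{j+1} = 7w_j − 12w_{j−1} = 7·(3·4^j − 3^j) − 12·(3·4^{j−1} − 3^{j−1}) = 3·(7·4 − 12)4^{j−1} − (7·3 − 12)3^{j−1} = 48·4^{j−1} − 9·3^{j−1} = 3·4^{j+1} − 3^{j+1}.
This completes the inductive step, so w_n = 3·4^n − 3^n for all n ≥ 1.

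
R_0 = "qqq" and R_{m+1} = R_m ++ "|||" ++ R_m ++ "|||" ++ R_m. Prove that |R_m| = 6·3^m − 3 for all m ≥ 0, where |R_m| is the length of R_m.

Base case: |R_0| = 3, and 6·3^0 − 3 = 3.
Assume |R_r| = 6·3^r − 3.
Then |R_{r+1}| = 3|R_r| + 6 = 3(6·3^r − 3) + 6 = 6·3^{r+1} − 9 + 6 = 6·3^{r+1} − 3.
So the formula holds for r+1, and by induction |R_m| = 6·3^m − 3 for all m ≥ 0.

|R_m| = 6·3^m − 3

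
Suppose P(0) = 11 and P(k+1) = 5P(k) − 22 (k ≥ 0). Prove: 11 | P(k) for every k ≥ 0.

Base case: P(0) = 11 = 11·1, so 11 | P(0).
Assume 11 | P(r), so P(r) = 11t for some integer t.
Then P(r+1) = 5P(r) − 22 = 5·(11t) − 22 = 11(5t − 2), so 11 | P(r+1).
By induction, 11 | P(k) for all k ≥ 0.

11 | P(k)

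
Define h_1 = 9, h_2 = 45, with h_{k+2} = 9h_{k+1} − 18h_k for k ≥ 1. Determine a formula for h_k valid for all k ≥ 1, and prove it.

Claim: h_k = 6^k + 3^k.

Base cases: h_1 = 9 and 6^1 + 3^1 = 9; h_2 = 45 and 6^2 + 3^2 = 45.
Assume h_j = 6^j + 3^j for all 1 ≤ j ≤ m, where m ≥ 2.
Then h_{m+1} = 9h_m − 18h_{m−1} = 9·(6^m + 3^m) − 18·(6^{m−1} + 3^{m−1}) = (9·6 − 18)6^{m−1} + (9·3 − 18)3^{m−1} = 36·6^{m−1} + 9·3^{m−1} = 6^{m+1} + 3^{m+1}.
So the formula holds for m+1, and by strong induction h_k = 6^k + 3^k for all k ≥ 1.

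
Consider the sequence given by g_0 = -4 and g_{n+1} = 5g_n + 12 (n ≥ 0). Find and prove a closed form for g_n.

Claim: g_n = -5^n − 3.

Base case: g_0 = -4, and -5^0 − 3 = -1 − 3 = -4.
Assume g_m = -5^m − 3 for some m ≥ 0.
Then g_{m+1} = 5g_m + 12 = 5·(-5^m − 3) + 12 = -5^{m+1} − 15 + 12 = -5^{m+1} − 3.
So the formula holds for m+1, and by induction g_n = -5^n − 3 for all n ≥ 0.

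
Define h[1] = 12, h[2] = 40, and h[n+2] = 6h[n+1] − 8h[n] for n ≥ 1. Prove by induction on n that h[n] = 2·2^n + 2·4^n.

Base cases: h[1] = 12 and 2·2^1 + 2·4^1 = 12; h[2] = 40 and 2·2^2 + 2·4^2 = 40.
Assume h[j] = 2·2^j + 2·4^j for all 1 ≤ j ≤ r, where r ≥ 2.
Then h[r+1] = 6h[r] − 8h[r−1] = 6·(2·2^r + 2·4^r) − 8·(2·2^{r−1} + 2·4^{r−1}) = 2·(6·2 − 8)2^{r−1} + 2·(6·4 − 8)4^{r−1} = 8·2^{r−1} + 32·4^{r−1} = 2·2^{r+1} + 2·4^{r+1}.
So the formula holds for r+1, and by strong induction h[n] = 2·2^n + 2·4^n for all n ≥ 1.

h[n] = 2·2^n + 2·4^n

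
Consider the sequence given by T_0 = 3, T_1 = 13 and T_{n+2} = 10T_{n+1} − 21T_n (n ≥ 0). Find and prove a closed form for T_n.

Claim: T_n = 2·3^n + 7^n.

Base cases: T_0 = 3 and 2·3^0 + 7^0 = 3; T_1 = 13 and 2·3^1 + 7^1 = 13.
Assume T_j = 2·3^j + 7^j for all 0 ≤ j ≤ m, where m ≥ 1.
Then T_{m+1} = 10T_m − 21T_{m−1} = 10·(2·3^m + 7^m) − 21·(2·3^{m−1} + 7^{m−1}) = 2·(10·3 − 21)3^{m−1} + (10·7 − 21)7^{m−1} = 18·3^{m−1} + 49·7^{m−1} = 2·3^{m+1} + 7^{m+1}.
Hence T_n = 2·3^n + 7^n for every n ≥ 0, by strong induction.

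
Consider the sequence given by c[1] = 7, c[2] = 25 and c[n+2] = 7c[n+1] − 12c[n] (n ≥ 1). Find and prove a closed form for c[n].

Claim: c[n] = 4^n + 3^n.

Base cases: c[1] = 7 and 4^1 + 3^1 = 7; c[2] = 25 and 4^2 + 3^2 = 25.
Assume c[i] = 4^i + 3^i for all 1 ≤ i ≤ j, where j ≥ 2.
Then c[j+1] = 7c[j] − 12c[j−1] = 7·(4^j + 3^j) − 12·(4^{j−1} + 3^{j−1}) = (7·4 − 12)4^{j−1} + (7·3 − 12)3^{j−1} = 16·4^{j−1} + 9·3^{j−1} = 4^{j+1} + 3^{j+1}.
By strong induction, c[n] = 4^n + 3^n for all n ≥ 1.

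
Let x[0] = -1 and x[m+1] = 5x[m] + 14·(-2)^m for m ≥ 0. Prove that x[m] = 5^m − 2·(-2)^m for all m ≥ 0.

Base case: x[0] = -1, and 5^0 − 2·(-2)^0 = 1 − 2 = -1.
Assume x[r] = 5^r − 2·(-2)^r for some r ≥ 0.
Then x[r+1] = 5x[r] + 14·(-2)^r = 5·(5^r − 2·(-2)^r) + 14·(-2)^r = 5^{r+1} − 10·(-2)^r + 14·(-2)^r = 5^{r+1} + 4·(-2)^r = 5^{r+1} − 2·(-2)^{r+1}.
Hence x[m] = 5^m − 2·(-2)^m for every m ≥ 0, by induction.

x[m] = 5^m − 2·(-2)^m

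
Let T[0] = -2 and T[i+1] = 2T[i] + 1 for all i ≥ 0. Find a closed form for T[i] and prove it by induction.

Claim: T[i] = -2^i − 1.

Base case: T[0] = -2, and -2^0 − 1 = -1 − 1 = -2.
Assume T[m] = -2^m − 1 for some m ≥ 0.
Then T[m+1] = 2T[m] + 1 = 2·(-2^m − 1) + 1 = -2^{m+1} − 2 + 1 = -2^{m+1} − 1.
Hence T[i] = -2^i − 1 for every i ≥ 0, by induction.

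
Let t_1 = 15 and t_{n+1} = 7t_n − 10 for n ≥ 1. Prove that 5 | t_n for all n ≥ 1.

Base case: t_1 = 15 = 5·3, so 5 | t_1.
Assume 5 | t_k, so t_k = 5s for some integer s.
Then t_{k+1} = 7t_k − 10 = 7·(5s) − 10 = 5(7s − 2), so 5 | t_{k+1}.
Hence 5 | t_n for every n ≥ 1, by induction.

5 | t_n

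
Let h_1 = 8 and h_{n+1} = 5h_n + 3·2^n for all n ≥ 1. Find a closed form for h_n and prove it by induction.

Claim: h_n = 2·5^n − 2^n.

Base case: h_1 = 8, and 2·5^1 − 2^1 = 10 − 2 = 8.
Assume h_m = 2·5^m − 2^m for some m ≥ 1.
Then h_{m+1} = 5h_m + 3·2^m = 5·(2·5^m − 2^m) + 3·2^m = 2·5^{m+1} − 5·2^m + 3·2^m = 2·5^{m+1} − 2·2^m = 2·5^{m+1} − 2^{m+1}.
By induction, h_n = 2·5^n − 2^n for all n ≥ 1.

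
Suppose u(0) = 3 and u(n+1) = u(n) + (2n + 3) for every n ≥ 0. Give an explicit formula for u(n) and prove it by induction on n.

Claim: u(n) = n^2 + 2n + 3.

Base case: u(0) = 3, and 0^2 + 2·0 + 3 = 3.
Assume u(m) = m^2 + 2m + 3.
Then u(m+1) = u(m) + (2m + 3) = (m^2 + 2m + 3) + (2m + 3) = m^2 + 4m + 6,
and (m+1)^2 + 2·(m+1) + 3 = m^2 + 4m + 6.
This completes the inductive step, so u(n) = n^2 + 2n + 3 for all n ≥ 0.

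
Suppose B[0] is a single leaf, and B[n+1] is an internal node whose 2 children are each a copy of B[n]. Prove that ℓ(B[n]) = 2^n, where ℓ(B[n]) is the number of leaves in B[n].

Base case: ℓ(B[0]) = 1, and 2^0 = 1.
Assume ℓ(B[j]) = 2^j.
Then ℓ(B[j+1]) = 2·ℓ(B[j]) = 2·2^j = 2^{j+1}.
This completes the inductive step, so ℓ(B[n]) = 2^n for all n ≥ 0.

ℓ(B[n]) = 2^n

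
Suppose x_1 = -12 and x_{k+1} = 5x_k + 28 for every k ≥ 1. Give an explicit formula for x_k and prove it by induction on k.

Claim: x_k = -5^k − 7.

Base case: x_1 = -12, and -5^1 − 7 = -5 − 7 = -12.
Assume x_m = -5^m − 7 for some m ≥ 1.
Then x_{m+1} = 5x_m + 28 = 5·(-5^m − 7) + 28 = -5^{m+1} − 35 + 28 = -5^{m+1} − 7.
Hence x_k = -5^k − 7 for every k ≥ 1, by induction.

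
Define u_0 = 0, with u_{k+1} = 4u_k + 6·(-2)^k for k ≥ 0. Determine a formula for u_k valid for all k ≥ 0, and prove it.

Claim: u_k = 4^k − (-2)^k.

Base case: u_0 = 0, and 4^0 − (-2)^0 = 1 − 1 = 0.
Assume u_r = 4^r − (-2)^r for some r ≥ 0.
Then u_{r+1} = 4u_r + 6·(-2)^r = 4·(4^r − (-2)^r) + 6·(-2)^r = 4^{r+1} − 4·(-2)^r + 6·(-2)^r = 4^{r+1} + 2·(-2)^r = 4^{r+1} − (-2)^{r+1}.
This completes the inductive step, so u_k = 4^k − (-2)^k for all k ≥ 0.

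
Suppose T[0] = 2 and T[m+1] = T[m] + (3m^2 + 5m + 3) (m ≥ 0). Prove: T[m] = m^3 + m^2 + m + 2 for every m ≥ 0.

Base case: T[0] = 2, and 0^3 + 0^2 + 0 + 2 = 2.
Assume T[k] = k^3 + k^2 + k + 2.
Then T[k+1] = T[k] + (3k^2 + 5k + 3) = (k^3 + k^2 + k + 2) + (3k^2 + 5k + 3) = k^3 + 4k^2 + 6k + 5,
and (k+1)^3 + (k+1)^2 + (k+1) + 2 = k^3 + 4k^2 + 6k + 5.
By induction, T[m] = m^3 + m^2 + m + 2 for all m ≥ 0.

T[m] = m^3 + m^2 + m + 2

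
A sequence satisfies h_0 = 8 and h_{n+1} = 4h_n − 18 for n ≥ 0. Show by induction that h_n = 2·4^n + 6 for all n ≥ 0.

Base case: h_0 = 8, and 2·4^0 + 6 = 2 + 6 = 8.
Assume h_j = 2·4^j + 6 for some j ≥ 0.
Then h_{j+1} = 4h_j − 18 = 4·(2·4^j + 6) − 18 = 8·4^j + 24 − 18 = 2·4^{j+1} + 6.
Hence h_n = 2·4^n + 6 for every n ≥ 0, by induction.

h_n = 2·4^n + 6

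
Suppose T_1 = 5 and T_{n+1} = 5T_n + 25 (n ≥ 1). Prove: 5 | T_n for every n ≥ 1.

Base case: T_1 = 5 = 5·1, so 5 | T_1.
Assume 5 | T_k, so T_k = 5t for some integer t.
Then T_{k+1} = 5T_k + 25 = 5·(5t) + 25 = 5(5t + 5), so 5 | T_{k+1}.
So the property holds for k+1, and by induction 5 | T_n for all n ≥ 1.

5 | T_n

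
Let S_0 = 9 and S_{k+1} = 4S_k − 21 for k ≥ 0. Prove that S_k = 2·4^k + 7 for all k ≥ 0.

Base case: S_0 = 9, and 2·4^0 + 7 = 2 + 7 = 9.
Assume S_j = 2·4^j + 7 for some j ≥ 0.
Then S_{j+1} = 4S_j − 21 = 4·(2·4^j + 7) − 21 = 8·4^j + 28 − 21 = 2·4^{j+1} + 7.
So the formula holds for j+1, and by induction S_k = 2·4^k + 7 for all k ≥ 0.

S_k = 2·4^k + 7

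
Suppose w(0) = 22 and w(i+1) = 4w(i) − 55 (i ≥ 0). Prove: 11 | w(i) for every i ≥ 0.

Base case: w(0) = 22 = 11·2, so 11 | w(0).
Assume 11 | w(r), so w(r) = 11t for some integer t.
Then w(r+1) = 4w(r) − 55 = 4·(11t) − 55 = 11(4t − 5), so 11 | w(r+1).
By induction, 11 | w(i) for all i ≥ 0.

11 | w(i)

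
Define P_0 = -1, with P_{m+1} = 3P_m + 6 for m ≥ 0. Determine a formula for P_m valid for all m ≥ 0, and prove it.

Claim: P_m = 2·3^m − 3.

Base case: P_0 = -1, and 2·3^0 − 3 = 2 − 3 = -1.
Assume P_j = 2·3^j − 3 for some j ≥ 0.
Then P_{j+1} = 3P_j + 6 = 3·(2·3^j − 3) + 6 = 6·3^j − 9 + 6 = 2·3^{j+1} − 3.
By induction, P_m = 2·3^m − 3 for all m ≥ 0.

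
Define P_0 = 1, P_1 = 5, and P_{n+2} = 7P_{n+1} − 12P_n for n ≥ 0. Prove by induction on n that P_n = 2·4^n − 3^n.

Base cases: P_0 = 1 and 2·4^0 − 3^0 = 1; P_1 = 5 and 2·4^1 − 3^1 = 5.
Assume P_j = 2·4^j − 3^j for all 0 ≤ j ≤ r, where r ≥ 1.
Then P_{r+1} = 7P_r − 12P_{r−1} = 7·(2·4^r − 3^r) − 12·(2·4^{r−1} − 3^{r−1}) = 2·(7·4 − 12)4^{r−1} − (7·3 − 12)3^{r−1} = 32·4^{r−1} − 9·3^{r−1} = 2·4^{r+1} − 3^{r+1}.
Hence P_n = 2·4^n − 3^n for every n ≥ 0, by strong induction.

P_n = 2·4^n − 3^n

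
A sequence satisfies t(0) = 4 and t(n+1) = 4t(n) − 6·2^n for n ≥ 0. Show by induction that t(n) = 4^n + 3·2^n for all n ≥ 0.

Base case: t(0) = 4, and 4^0 + 3·2^0 = 1 + 3 = 4.
Assume t(m) = 4^m + 3·2^m for some m ≥ 0.
Then t(m+1) = 4t(m) − 6·2^m = 4·(4^m + 3·2^m) − 6·2^m = 4^{m+1} + 12·2^m − 6·2^m = 4^{m+1} + 6·2^m = 4^{m+1} + 3·2^{m+1}.
Hence t(n) = 4^n + 3·2^n for every n ≥ 0, by induction.

t(n) = 4^n + 3·2^n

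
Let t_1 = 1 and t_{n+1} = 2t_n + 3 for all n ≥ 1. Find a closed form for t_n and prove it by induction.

Claim: t_n = 2^{n+1} − 3.

Base case: t_1 = 1, and 2^{1+1} − 3 = 4 − 3 = 1.
Assume t_j = 2^{j+1} − 3 for some j ≥ 1.
Then t_{j+1} = 2t_j + 3 = 2·(2^{j+1} − 3) + 3 = 2^{j+2} − 6 + 3 = 2^{j+2} − 3.
Hence t_n = 2^{n+1} − 3 for every n ≥ 1, by induction.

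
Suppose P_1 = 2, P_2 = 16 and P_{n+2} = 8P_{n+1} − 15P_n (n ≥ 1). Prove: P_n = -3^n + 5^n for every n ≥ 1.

Base cases: P_1 = 2 and -3^1 + 5^1 = 2; P_2 = 16 and -3^2 + 5^2 = 16.
Assume P_j = -3^j + 5^j for all 1 ≤ j ≤ m, where m ≥ 2.
Then P_{m+1} = 8P_m − 15P_{m−1} = 8·(-3^m + 5^m) − 15·(-3^{m−1} + 5^{m−1}) = -(8·3 − 15)3^{m−1} + (8·5 − 15)5^{m−1} = -9·3^{m−1} + 25·5^{m−1} = -3^{m+1} + 5^{m+1}.
By strong induction, P_n = -3^n + 5^n for all n ≥ 1.

P_n = -3^n + 5^n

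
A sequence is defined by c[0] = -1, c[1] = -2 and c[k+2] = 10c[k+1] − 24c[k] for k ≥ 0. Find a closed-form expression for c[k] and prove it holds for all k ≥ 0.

Claim: c[k] = 6^k − 2·4^k.

Base cases: c[0] = -1 and 6^0 − 2·4^0 = -1; c[1] = -2 and 6^1 − 2·4^1 = -2.
Assume c[j] = 6^j − 2·4^j for all 0 ≤ j ≤ m, where m ≥ 1.
Then c[m+1] = 10c[m] − 24c[m−1] = 10·(6^m − 2·4^m) − 24·(6^{m−1} − 2·4^{m−1}) = (10·6 − 24)6^{m−1} − 2·(10·4 − 24)4^{m−1} = 36·6^{m−1} − 32·4^{m−1} = 6^{m+1} − 2·4^{m+1}.
So the formula holds for m+1, and by strong induction c[k] = 6^k − 2·4^k for all k ≥ 0.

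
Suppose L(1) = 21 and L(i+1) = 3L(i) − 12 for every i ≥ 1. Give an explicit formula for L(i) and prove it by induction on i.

Claim: L(i) = 5·3^i + 6.

Base case: L(1) = 21, and 5·3^1 + 6 = 15 + 6 = 21.
Assume L(j) = 5·3^j + 6 for some j ≥ 1.
Then L(j+1) = 3L(j) − 12 = 3·(5·3^j + 6) − 12 = 15·3^j + 18 − 12 = 5·3^{j+1} + 6.
By induction, L(i) = 5·3^i + 6 for all i ≥ 1.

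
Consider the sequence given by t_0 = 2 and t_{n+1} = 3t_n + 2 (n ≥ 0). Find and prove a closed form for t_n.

Claim: t_n = 3^{n+1} − 1.

Base case: t_0 = 2, and 3^{0+1} − 1 = 3 − 1 = 2.
Assume t_j = 3^{j+1} − 1 for some j ≥ 0.
Then t_{j+1} = 3t_j + 2 = 3·(3^{j+1} − 1) + 2 = 3^{j+2} − 3 + 2 = 3^{j+2} − 1.
So the formula holds for j+1, and by induction t_n = 3^{n+1} − 1 for all n ≥ 0.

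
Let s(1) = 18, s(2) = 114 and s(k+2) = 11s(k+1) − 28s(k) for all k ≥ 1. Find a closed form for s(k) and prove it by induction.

Claim: s(k) = 4^k + 2·7^k.

Base cases: s(1) = 18 and 4^1 + 2·7^1 = 18; s(2) = 114 and 4^2 + 2·7^2 = 114.
Assume s(j) = 4^j + 2·7^j for all 1 ≤ j ≤ r, where r ≥ 2.
Then s(r+1) = 11s(r) − 28s(r−1) = 11·(4^r + 2·7^r) − 28·(4^{r−1} + 2·7^{r−1}) = (11·4 − 28)4^{r−1} + 2·(11·7 − 28)7^{r−1} = 16·4^{r−1} + 98·7^{r−1} = 4^{r+1} + 2·7^{r+1}.
So the formula holds for r+1, and by strong induction s(k) = 4^k + 2·7^k for all k ≥ 1.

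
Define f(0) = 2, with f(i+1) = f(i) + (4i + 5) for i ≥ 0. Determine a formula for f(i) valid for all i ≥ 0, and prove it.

Claim: f(i) = 2i^2 + 3i + 2.

Base case: f(0) = 2, and 2·0^2 + 3·0 + 2 = 2.
Assume f(m) = 2m^2 + 3m + 2.
Then f(m+1) = f(m) + (4m + 5) = (2m^2 + 3m + 2) + (4m + 5) = 2m^2 + 7m + 7,
and 2·(m+1)^2 + 3·(m+1) + 2 = 2m^2 + 7m + 7.
Hence f(i) = 2i^2 + 3i + 2 for every i ≥ 0, by induction.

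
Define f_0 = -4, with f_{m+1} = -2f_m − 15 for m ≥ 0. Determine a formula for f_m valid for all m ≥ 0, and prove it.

Claim: f_m = (-2)^m − 5.

Base case: f_0 = -4, and (-2)^0 − 5 = 1 − 5 = -4.
Assume f_k = (-2)^k − 5 for some k ≥ 0.
Then f_{k+1} = -2f_k − 15 = -2·((-2)^k − 5) − 15 = -2·(-2)^k + 10 − 15 = (-2)^{k+1} − 5.
By induction, f_m = (-2)^m − 5 for all m ≥ 0.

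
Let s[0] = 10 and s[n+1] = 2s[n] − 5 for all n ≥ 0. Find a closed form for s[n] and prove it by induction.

Claim: s[n] = 5·2^n + 5.

Base case: s[0] = 10, and 5·2^0 + 5 = 5 + 5 = 10.
Assume s[m] = 5·2^m + 5 for some m ≥ 0.
Then s[m+1] = 2s[m] − 5 = 2·(5·2^m + 5) − 5 = 10·2^m + 10 − 5 = 5·2^{m+1} + 5.
By induction, s[n] = 5·2^n + 5 for all n ≥ 0.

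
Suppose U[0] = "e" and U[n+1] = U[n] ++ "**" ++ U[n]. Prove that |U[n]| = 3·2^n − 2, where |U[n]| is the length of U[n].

Base case: |U[0]| = 1, and 3·2^0 − 2 = 1.
Assume |U[r]| = 3·2^r − 2.
Then |U[r+1]| = |U[r]| + 2 + |U[r]| = 2|U[r]| + 2 = 2(3·2^r − 2) + 2 = 3·2^{r+1} − 4 + 2 = 3·2^{r+1} − 2.
So the formula holds for r+1, and by induction |U[n]| = 3·2^n − 2 for all n ≥ 0.

|U[n]| = 3·2^n − 2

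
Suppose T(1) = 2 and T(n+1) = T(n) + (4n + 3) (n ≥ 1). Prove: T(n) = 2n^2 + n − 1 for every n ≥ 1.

Base case: T(1) = 2, and 2·1^2 + 1 − 1 = 2.
Assume T(r) = 2r^2 + r − 1.
Then T(r+1) = T(r) + (4r + 3) = (2r^2 + r − 1) + (4r + 3) = 2r^2 + 5r + 2,
and 2·(r+1)^2 + (r+1) − 1 = 2r^2 + 5r + 2.
Hence T(n) = 2n^2 + n − 1 for every n ≥ 1, by induction.

T(n) = 2n^2 + n − 1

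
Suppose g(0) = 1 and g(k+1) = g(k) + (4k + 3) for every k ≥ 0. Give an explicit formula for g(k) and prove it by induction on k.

Claim: g(k) = 2k^2 + k + 1.

Base case: g(0) = 1, and 2·0^2 + 0 + 1 = 1.
Assume g(j) = 2j^2 + j + 1.
Then g(j+1) = g(j) + (4j + 3) = (2j^2 + j + 1) + (4j + 3) = 2j^2 + 5j + 4,
and 2·(j+1)^2 + (j+1) + 1 = 2j^2 + 5j + 4.
This completes the inductive step, so g(k) = 2k^2 + k + 1 for all k ≥ 0.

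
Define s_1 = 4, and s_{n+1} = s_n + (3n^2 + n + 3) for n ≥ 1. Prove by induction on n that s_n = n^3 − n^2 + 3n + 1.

Base case: s_1 = 4, and 1^3 − 1^2 + 3·1 + 1 = 4.
Assume s_k = k^3 − k^2 + 3k + 1.
Then s_{k+1} = s_k + (3k^2 + k + 3) = (k^3 − k^2 + 3k + 1) + (3k^2 + k + 3) = k^3 + 2k^2 + 4k + 4,
and (k+1)^3 − (k+1)^2 + 3·(k+1) + 1 = k^3 + 2k^2 + 4k + 4.
Hence s_n = n^3 − n^2 + 3n + 1 for every n ≥ 1, by induction.

s_n = n^3 − n^2 + 3n + 1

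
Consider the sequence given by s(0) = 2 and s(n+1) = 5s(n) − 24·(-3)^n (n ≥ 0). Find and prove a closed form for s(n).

Claim: s(n) = -5^n + 3·(-3)^n.

Base case: s(0) = 2, and -5^0 + 3·(-3)^0 = -1 + 3 = 2.
Assume s(m) = -5^m + 3·(-3)^m for some m ≥ 0.
Then s(m+1) = 5s(m) − 24·(-3)^m = 5·(-5^m + 3·(-3)^m) − 24·(-3)^m = -5^{m+1} + 15·(-3)^m − 24·(-3)^m = -5^{m+1} − 9·(-3)^m = -5^{m+1} + 3·(-3)^{m+1}.
This completes the inductive step, so s(n) = -5^n + 3·(-3)^n for all n ≥ 0.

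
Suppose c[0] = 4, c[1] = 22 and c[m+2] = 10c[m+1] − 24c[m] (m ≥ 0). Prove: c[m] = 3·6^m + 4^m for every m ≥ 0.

Base cases: c[0] = 4 and 3·6^0 + 4^0 = 4; c[1] = 22 and 3·6^1 + 4^1 = 22.
Assume c[j] = 3·6^j + 4^j for all 0 ≤ j ≤ k, where k ≥ 1.
Then c[k+1] = 10c[k] − 24c[k−1] = 10·(3·6^k + 4^k) − 24·(3·6^{k−1} + 4^{k−1}) = 3·(10·6 − 24)6^{k−1} + (10·4 − 24)4^{k−1} = 108·6^{k−1} + 16·4^{k−1} = 3·6^{k+1} + 4^{k+1}.
This completes the inductive step, so c[m] = 3·6^m + 4^m for all m ≥ 0.

c[m] = 3·6^m + 4^m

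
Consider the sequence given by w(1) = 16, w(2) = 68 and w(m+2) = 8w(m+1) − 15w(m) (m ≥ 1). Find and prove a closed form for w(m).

Claim: w(m) = 2·3^m + 2·5^m.

Base cases: w(1) = 16 and 2·3^1 + 2·5^1 = 16; w(2) = 68 and 2·3^2 + 2·5^2 = 68.
Assume w(i) = 2·3^i + 2·5^i for all 1 ≤ i ≤ j, where j ≥ 2.
Then w(j+1) = 8w(j) − 15w(j−1) = 8·(2·3^j + 2·5^j) − 15·(2·3^{j−1} + 2·5^{j−1}) = 2·(8·3 − 15)3^{j−1} + 2·(8·5 − 15)5^{j−1} = 18·3^{j−1} + 50·5^{j−1} = 2·3^{j+1} + 2·5^{j+1}.
Hence w(m) = 2·3^m + 2·5^m for every m ≥ 1, by strong induction.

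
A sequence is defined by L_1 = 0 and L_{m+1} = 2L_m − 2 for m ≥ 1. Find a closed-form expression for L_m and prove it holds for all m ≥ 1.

Claim: L_m = -2^m + 2.

Base case: L_1 = 0, and -2^1 + 2 = -2 + 2 = 0.
Assume L_j = -2^j + 2 for some j ≥ 1.
Then L_{j+1} = 2L_j − 2 = 2·(-2^j + 2) − 2 = -2^{j+1} + 4 − 2 = -2^{j+1} + 2.
This completes the inductive step, so L_m = -2^m + 2 for all m ≥ 1.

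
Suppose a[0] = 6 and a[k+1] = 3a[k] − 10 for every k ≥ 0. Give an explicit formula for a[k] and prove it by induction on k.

Claim: a[k] = 3^k + 5.

Base case: a[0] = 6, and 3^0 + 5 = 1 + 5 = 6.
Assume a[r] = 3^r + 5 for some r ≥ 0.
Then a[r+1] = 3a[r] − 10 = 3·(3^r + 5) − 10 = 3^{r+1} + 15 − 10 = 3^{r+1} + 5.
By induction, a[k] = 3^k + 5 for all k ≥ 0.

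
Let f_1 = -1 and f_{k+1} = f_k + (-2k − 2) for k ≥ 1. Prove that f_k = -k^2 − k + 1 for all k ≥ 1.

Base case: f_1 = -1, and -1^2 − 1 + 1 = -1.
Assume f_j = -j^2 − j + 1.
Then f_{j+1} = f_j + (-2j − 2) = (-j^2 − j + 1) + (-2j − 2) = -j^2 − 3j − 1,
and -(j+1)^2 − (j+1) + 1 = -j^2 − 3j − 1.
Hence f_k = -k^2 − k + 1 for every k ≥ 1, by induction.

f_k = -k^2 − k + 1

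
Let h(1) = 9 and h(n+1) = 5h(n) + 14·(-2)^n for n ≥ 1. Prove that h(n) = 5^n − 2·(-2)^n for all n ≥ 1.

Base case: h(1) = 9, and 5^1 − 2·(-2)^1 = 5 + 4 = 9.
Assume h(m) = 5^m − 2·(-2)^m for some m ≥ 1.
Then h(m+1) = 5h(m) + 14·(-2)^m = 5·(5^m − 2·(-2)^m) + 14·(-2)^m = 5^{m+1} − 10·(-2)^m + 14·(-2)^m = 5^{m+1} + 4·(-2)^m = 5^{m+1} − 2·(-2)^{m+1}.
So the formula holds for m+1, and by induction h(n) = 5^n − 2·(-2)^n for all n ≥ 1.

h(n) = 5^n − 2·(-2)^n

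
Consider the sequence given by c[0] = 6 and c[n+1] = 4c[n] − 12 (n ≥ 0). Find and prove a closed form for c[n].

Claim: c[n] = 2·4^n + 4.

Base case: c[0] = 6, and 2·4^0 + 4 = 2 + 4 = 6.
Assume c[m] = 2·4^m + 4 for some m ≥ 0.
Then c[m+1] = 4c[m] − 12 = 4·(2·4^m + 4) − 12 = 8·4^m + 16 − 12 = 2·4^{m+1} + 4.
Hence c[n] = 2·4^n + 4 for every n ≥ 0, by induction.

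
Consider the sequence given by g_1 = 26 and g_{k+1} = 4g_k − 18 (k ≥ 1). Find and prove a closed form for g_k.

Claim: g_k = 5·4^k + 6.

Base case: g_1 = 26, and 5·4^1 + 6 = 20 + 6 = 26.
Assume g_r = 5·4^r + 6 for some r ≥ 1.
Then g_{r+1} = 4g_r − 18 = 4·(5·4^r + 6) − 18 = 20·4^r + 24 − 18 = 5·4^{r+1} + 6.
This completes the inductive step, so g_k = 5·4^k + 6 for all k ≥ 1.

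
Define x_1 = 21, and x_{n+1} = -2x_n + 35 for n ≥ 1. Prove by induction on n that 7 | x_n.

Base case: x_1 = 21 = 7·3, so 7 | x_1.
Assume 7 | x_m, so x_m = 7t for some integer t.
Then x_{m+1} = -2x_m + 35 = -2·(7t) + 35 = 7(-2t + 5), so 7 | x_{m+1}.
So the property holds for m+1, and by induction 7 | x_n for all n ≥ 1.

7 | x_n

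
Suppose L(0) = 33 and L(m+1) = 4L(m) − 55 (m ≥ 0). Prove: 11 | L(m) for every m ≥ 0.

Base case: L(0) = 33 = 11·3, so 11 | L(0).
Assume 11 | L(j), so L(j) = 11t for some integer t.
Then L(j+1) = 4L(j) − 55 = 4·(11t) − 55 = 11(4t − 5), so 11 | L(j+1).
By induction, 11 | L(m) for all m ≥ 0.

11 | L(m)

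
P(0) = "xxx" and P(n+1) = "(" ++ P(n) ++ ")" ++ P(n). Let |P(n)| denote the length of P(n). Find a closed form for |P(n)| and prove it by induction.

Claim: |P(n)| = 5·2^n − 2.

Base case: |P(0)| = 3, and 5·2^0 − 2 = 3.
Assume |P(k)| = 5·2^k − 2.
Then |P(k+1)| = 1 + |P(k)| + 1 + |P(k)| = 2|P(k)| + 2 = 2(5·2^k − 2) + 2 = 5·2^{k+1} − 4 + 2 = 5·2^{k+1} − 2.
By induction, |P(n)| = 5·2^n − 2 for all n ≥ 0.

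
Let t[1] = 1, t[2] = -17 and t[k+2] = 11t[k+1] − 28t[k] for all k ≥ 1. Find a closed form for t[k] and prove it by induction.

Claim: t[k] = -7^k + 2·4^k.

Base cases: t[1] = 1 and -7^1 + 2·4^1 = 1; t[2] = -17 and -7^2 + 2·4^2 = -17.
Assume t[j] = -7^j + 2·4^j for all 1 ≤ j ≤ m, where m ≥ 2.
Then t[m+1] = 11t[m] − 28t[m−1] = 11·(-7^m + 2·4^m) − 28·(-7^{m−1} + 2·4^{m−1}) = -(11·7 − 28)7^{m−1} + 2·(11·4 − 28)4^{m−1} = -49·7^{m−1} + 32·4^{m−1} = -7^{m+1} + 2·4^{m+1}.
So the formula holds for m+1, and by strong induction t[k] = -7^k + 2·4^k for all k ≥ 1.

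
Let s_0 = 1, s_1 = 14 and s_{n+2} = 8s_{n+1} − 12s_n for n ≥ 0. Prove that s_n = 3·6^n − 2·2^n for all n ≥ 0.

Base cases: s_0 = 1 and 3·6^0 − 2·2^0 = 1; s_1 = 14 and 3·6^1 − 2·2^1 = 14.
Assume s_j = 3·6^j − 2·2^j for all 0 ≤ j ≤ m, where m ≥ 1.
Then s_{m+1} = 8s_m − 12s_{m−1} = 8·(3·6^m − 2·2^m) − 12·(3·6^{m−1} − 2·2^{m−1}) = 3·(8·6 − 12)6^{m−1} − 2·(8·2 − 12)2^{m−1} = 108·6^{m−1} − 8·2^{m−1} = 3·6^{m+1} − 2·2^{m+1}.
So the formula holds for m+1, and by strong induction s_n = 3·6^n − 2·2^n for all n ≥ 0.

s_n = 3·6^n − 2·2^n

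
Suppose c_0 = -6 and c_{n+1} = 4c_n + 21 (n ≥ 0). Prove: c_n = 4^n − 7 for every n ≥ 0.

Base case: c_0 = -6, and 4^0 − 7 = 1 − 7 = -6.
Assume c_j = 4^j − 7 for some j ≥ 0.
Then c_{j+1} = 4c_j + 21 = 4·(4^j − 7) + 21 = 4^{j+1} − 28 + 21 = 4^{j+1} − 7.
Hence c_n = 4^n − 7 for every n ≥ 0, by induction.

c_n = 4^n − 7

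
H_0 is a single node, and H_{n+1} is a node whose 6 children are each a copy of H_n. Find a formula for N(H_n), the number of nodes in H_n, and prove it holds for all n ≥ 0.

Claim: N(H_n) = (6^{n+1} − 1)/5.

Base case: N(H_0) = 1, and (6^{0+1} − 1)/5 = 1.
Assume N(H_m) = (6^{m+1} − 1)/5.
Then N(H_{m+1}) = 1 + 6N(H_m) = 1 + 6·(6^{m+1} − 1)/5 = 1 + (6^{m+2} − 6)/5 = (5 + 6^{m+2} − 6)/5 = (6^{m+2} − 1)/5.
By induction, N(H_n) = (6^{n+1} − 1)/5 for all n ≥ 0.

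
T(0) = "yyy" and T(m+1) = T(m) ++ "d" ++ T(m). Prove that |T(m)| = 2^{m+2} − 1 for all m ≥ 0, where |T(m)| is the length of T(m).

Base case: |T(0)| = 3, and 2^{0+2} − 1 = 3.
Assume |T(k)| = 2^{k+2} − 1.
Then |T(k+1)| = |T(k)| + 1 + |T(k)| = 2|T(k)| + 1 = 2(2^{k+2} − 1) + 1 = 2^{k+3} − 2 + 1 = 2^{k+3} − 1.
This completes the inductive step, so |T(m)| = 2^{m+2} − 1 for all m ≥ 0.

|T(m)| = 2^{m+2} − 1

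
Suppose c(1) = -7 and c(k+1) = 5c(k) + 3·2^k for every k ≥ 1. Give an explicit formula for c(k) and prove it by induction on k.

Claim: c(k) = -5^k − 2^k.

Base case: c(1) = -7, and -5^1 − 2^1 = -5 − 2 = -7.
Assume c(m) = -5^m − 2^m for some m ≥ 1.
Then c(m+1) = 5c(m) + 3·2^m = 5·(-5^m − 2^m) + 3·2^m = -5^{m+1} − 5·2^m + 3·2^m = -5^{m+1} − 2·2^m = -5^{m+1} − 2^{m+1}.
So the formula holds for m+1, and by induction c(k) = -5^k − 2^k for all k ≥ 1.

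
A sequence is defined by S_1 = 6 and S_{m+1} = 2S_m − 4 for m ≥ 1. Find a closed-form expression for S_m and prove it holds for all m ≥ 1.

Claim: S_m = 2^m + 4.

Base case: S_1 = 6, and 2^1 + 4 = 2 + 4 = 6.
Assume S_k = 2^k + 4 for some k ≥ 1.
Then S_{k+1} = 2S_k − 4 = 2·(2^k + 4) − 4 = 2^{k+1} + 8 − 4 = 2^{k+1} + 4.
This completes the inductive step, so S_m = 2^m + 4 for all m ≥ 1.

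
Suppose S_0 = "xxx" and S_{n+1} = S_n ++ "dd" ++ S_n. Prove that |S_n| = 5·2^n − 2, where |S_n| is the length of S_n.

Base case: |S_0| = 3, and 5·2^0 − 2 = 3.
Assume |S_r| = 5·2^r − 2.
Then |S_{r+1}| = |S_r| + 2 + |S_r| = 2|S_r| + 2 = 2(5·2^r − 2) + 2 = 5·2^{r+1} − 4 + 2 = 5·2^{r+1} − 2.
By induction, |S_n| = 5·2^n − 2 for all n ≥ 0.

|S_n| = 5·2^n − 2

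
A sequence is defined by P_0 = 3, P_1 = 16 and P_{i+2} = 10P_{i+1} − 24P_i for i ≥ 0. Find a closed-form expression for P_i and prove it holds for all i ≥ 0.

Claim: P_i = 2·6^i + 4^i.

Base cases: P_0 = 3 and 2·6^0 + 4^0 = 3; P_1 = 16 and 2·6^1 + 4^1 = 16.
Assume P_j = 2·6^j + 4^j for all 0 ≤ j ≤ m, where m ≥ 1.
Then P_{m+1} = 10P_m − 24P_{m−1} = 10·(2·6^m + 4^m) − 24·(2·6^{m−1} + 4^{m−1}) = 2·(10·6 − 24)6^{m−1} + (10·4 − 24)4^{m−1} = 72·6^{m−1} + 16·4^{m−1} = 2·6^{m+1} + 4^{m+1}.
Hence P_i = 2·6^i + 4^i for every i ≥ 0, by strong induction.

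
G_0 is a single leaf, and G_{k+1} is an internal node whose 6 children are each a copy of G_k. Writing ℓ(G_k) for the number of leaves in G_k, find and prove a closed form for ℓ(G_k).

Claim: ℓ(G_k) = 6^k.

Base case: ℓ(G_0) = 1, and 6^0 = 1.
Assume ℓ(G_m) = 6^m.
Then ℓ(G_{m+1}) = 6·ℓ(G_m) = 6·6^m = 6^{m+1}.
This completes the inductive step, so ℓ(G_k) = 6^k for all k ≥ 0.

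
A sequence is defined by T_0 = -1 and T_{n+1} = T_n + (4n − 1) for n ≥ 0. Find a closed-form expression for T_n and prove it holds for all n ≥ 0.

Claim: T_n = 2n^2 − 3n − 1.

Base case: T_0 = -1, and 2·0^2 − 3·0 − 1 = -1.
Assume T_r = 2r^2 − 3r − 1.
Then T_{r+1} = T_r + (4r − 1) = (2r^2 − 3r − 1) + (4r − 1) = 2r^2 + r − 2,
and 2·(r+1)^2 − 3·(r+1) − 1 = 2r^2 + r − 2.
By induction, T_n = 2n^2 − 3n − 1 for all n ≥ 0.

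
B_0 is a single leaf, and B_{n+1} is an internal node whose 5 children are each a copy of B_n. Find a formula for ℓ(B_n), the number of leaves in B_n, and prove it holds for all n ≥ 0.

Claim: ℓ(B_n) = 5^n.

Base case: ℓ(B_0) = 1, and 5^0 = 1.
Assume ℓ(B_m) = 5^m.
Then ℓ(B_{m+1}) = 5·ℓ(B_m) = 5·5^m = 5^{m+1}.
Hence ℓ(B_n) = 5^n for every n ≥ 0, by induction.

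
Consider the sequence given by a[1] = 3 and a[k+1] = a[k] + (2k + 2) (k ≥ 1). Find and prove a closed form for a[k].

Claim: a[k] = k^2 + k + 1.

Base case: a[1] = 3, and 1^2 + 1 + 1 = 3.
Assume a[r] = r^2 + r + 1.
Then a[r+1] = a[r] + (2r + 2) = (r^2 + r + 1) + (2r + 2) = r^2 + 3r + 3,
and (r+1)^2 + (r+1) + 1 = r^2 + 3r + 3.
Hence a[k] = k^2 + k + 1 for every k ≥ 1, by induction.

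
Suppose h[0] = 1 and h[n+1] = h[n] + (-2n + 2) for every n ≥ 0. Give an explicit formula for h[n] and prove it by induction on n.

Claim: h[n] = -n^2 + 3n + 1.

Base case: h[0] = 1, and -0^2 + 3·0 + 1 = 1.
Assume h[r] = -r^2 + 3r + 1.
Then h[r+1] = h[r] + (-2r + 2) = (-r^2 + 3r + 1) + (-2r + 2) = -r^2 + r + 3,
and -(r+1)^2 + 3·(r+1) + 1 = -r^2 + r + 3.
This completes the inductive step, so h[n] = -n^2 + 3n + 1 for all n ≥ 0.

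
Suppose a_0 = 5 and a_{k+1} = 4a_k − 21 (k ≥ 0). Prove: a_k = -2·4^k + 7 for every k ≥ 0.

Base case: a_0 = 5, and -2·4^0 + 7 = -2 + 7 = 5.
Assume a_m = -2·4^m + 7 for some m ≥ 0.
Then a_{m+1} = 4a_m − 21 = 4·(-2·4^m + 7) − 21 = -8·4^m + 28 − 21 = -2·4^{m+1} + 7.
So the formula holds for m+1, and by induction a_k = -2·4^k + 7 for all k ≥ 0.

a_k = -2·4^k + 7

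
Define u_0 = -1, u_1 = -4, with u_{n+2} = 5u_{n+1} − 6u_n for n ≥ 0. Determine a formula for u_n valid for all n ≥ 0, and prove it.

Claim: u_n = 2^n − 2·3^n.

Base cases: u_0 = -1 and 2^0 − 2·3^0 = -1; u_1 = -4 and 2^1 − 2·3^1 = -4.
Assume u_i = 2^i − 2·3^i for all 0 ≤ i ≤ j, where j ≥ 1.
Then u_{j+1} = 5u_j − 6u_{j−1} = 5·(2^j − 2·3^j) − 6·(2^{j−1} − 2·3^{j−1}) = (5·2 − 6)2^{j−1} − 2·(5·3 − 6)3^{j−1} = 4·2^{j−1} − 18·3^{j−1} = 2^{j+1} − 2·3^{j+1}.
This completes the inductive step, so u_n = 2^n − 2·3^n for all n ≥ 0.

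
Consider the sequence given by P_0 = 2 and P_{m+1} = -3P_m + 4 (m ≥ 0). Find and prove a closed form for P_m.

Claim: P_m = (-3)^m + 1.

Base case: P_0 = 2, and (-3)^0 + 1 = 1 + 1 = 2.
Assume P_j = (-3)^j + 1 for some j ≥ 0.
Then P_{j+1} = -3P_j + 4 = -3·((-3)^j + 1) + 4 = -3·(-3)^j − 3 + 4 = (-3)^{j+1} + 1.
This completes the inductive step, so P_m = (-3)^m + 1 for all m ≥ 0.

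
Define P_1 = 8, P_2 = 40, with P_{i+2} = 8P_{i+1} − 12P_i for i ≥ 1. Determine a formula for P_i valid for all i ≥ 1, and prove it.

Claim: P_i = 6^i + 2^i.

Base cases: P_1 = 8 and 6^1 + 2^1 = 8; P_2 = 40 and 6^2 + 2^2 = 40.
Assume P_j = 6^j + 2^j for all 1 ≤ j ≤ r, where r ≥ 2.
Then P_{r+1} = 8P_r − 12P_{r−1} = 8·(6^r + 2^r) − 12·(6^{r−1} + 2^{r−1}) = (8·6 − 12)6^{r−1} + (8·2 − 12)2^{r−1} = 36·6^{r−1} + 4·2^{r−1} = 6^{r+1} + 2^{r+1}.
Hence P_i = 6^i + 2^i for every i ≥ 1, by strong induction.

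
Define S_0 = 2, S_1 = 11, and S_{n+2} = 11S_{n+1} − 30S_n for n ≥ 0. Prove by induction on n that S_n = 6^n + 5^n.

Base cases: S_0 = 2 and 6^0 + 5^0 = 2; S_1 = 11 and 6^1 + 5^1 = 11.
Assume S_j = 6^j + 5^j for all 0 ≤ j ≤ k, where k ≥ 1.
Then S_{k+1} = 11S_k − 30S_{k−1} = 11·(6^k + 5^k) − 30·(6^{k−1} + 5^{k−1}) = (11·6 − 30)6^{k−1} + (11·5 − 30)5^{k−1} = 36·6^{k−1} + 25·5^{k−1} = 6^{k+1} + 5^{k+1}.
By strong induction, S_n = 6^n + 5^n for all n ≥ 0.

S_n = 6^n + 5^n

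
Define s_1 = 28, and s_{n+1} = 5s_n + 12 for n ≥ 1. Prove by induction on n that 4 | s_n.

Base case: s_1 = 28 = 4·7, so 4 | s_1.
Assume 4 | s_k, so s_k = 4t for some integer t.
Then s_{k+1} = 5s_k + 12 = 5·(4t) + 12 = 4(5t + 3), so 4 | s_{k+1}.
This completes the inductive step, so 4 | s_n for all n ≥ 1.

4 | s_n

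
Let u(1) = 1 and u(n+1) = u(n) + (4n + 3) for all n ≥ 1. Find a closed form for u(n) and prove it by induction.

Claim: u(n) = 2n^2 + n − 2.

Base case: u(1) = 1, and 2·1^2 + 1 − 2 = 1.
Assume u(j) = 2j^2 + j − 2.
Then u(j+1) = u(j) + (4j + 3) = (2j^2 + j − 2) + (4j + 3) = 2j^2 + 5j + 1,
and 2·(j+1)^2 + (j+1) − 2 = 2j^2 + 5j + 1.
This completes the inductive step, so u(n) = 2n^2 + n − 2 for all n ≥ 1.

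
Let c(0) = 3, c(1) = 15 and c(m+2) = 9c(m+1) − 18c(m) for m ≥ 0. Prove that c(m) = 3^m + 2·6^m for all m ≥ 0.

Base cases: c(0) = 3 and 3^0 + 2·6^0 = 3; c(1) = 15 and 3^1 + 2·6^1 = 15.
Assume c(i) = 3^i + 2·6^i for all 0 ≤ i ≤ j, where j ≥ 1.
Then c(j+1) = 9c(j) − 18c(j−1) = 9·(3^j + 2·6^j) − 18·(3^{j−1} + 2·6^{j−1}) = (9·3 − 18)3^{j−1} + 2·(9·6 − 18)6^{j−1} = 9·3^{j−1} + 72·6^{j−1} = 3^{j+1} + 2·6^{j+1}.
So the formula holds for j+1, and by strong induction c(m) = 3^m + 2·6^m for all m ≥ 0.

c(m) = 3^m + 2·6^m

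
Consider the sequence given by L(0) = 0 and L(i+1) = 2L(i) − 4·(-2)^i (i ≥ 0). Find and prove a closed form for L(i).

Claim: L(i) = -2^i + (-2)^i.

Base case: L(0) = 0, and -2^0 + (-2)^0 = -1 + 1 = 0.
Assume L(m) = -2^m + (-2)^m for some m ≥ 0.
Then L(m+1) = 2L(m) − 4·(-2)^m = 2·(-2^m + (-2)^m) − 4·(-2)^m = -2^{m+1} + 2·(-2)^m − 4·(-2)^m = -2^{m+1} − 2·(-2)^m = -2^{m+1} + (-2)^{m+1}.
This completes the inductive step, so L(i) = -2^i + (-2)^i for all i ≥ 0.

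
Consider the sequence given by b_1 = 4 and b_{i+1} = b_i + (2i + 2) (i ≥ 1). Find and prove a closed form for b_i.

Claim: b_i = i^2 + i + 2.

Base case: b_1 = 4, and 1^2 + 1 + 2 = 4.
Assume b_j = j^2 + j + 2.
Then b_{j+1} = b_j + (2j + 2) = (j^2 + j + 2) + (2j + 2) = j^2 + 3j + 4,
and (j+1)^2 + (j+1) + 2 = j^2 + 3j + 4.
Hence b_i = i^2 + i + 2 for every i ≥ 1, by induction.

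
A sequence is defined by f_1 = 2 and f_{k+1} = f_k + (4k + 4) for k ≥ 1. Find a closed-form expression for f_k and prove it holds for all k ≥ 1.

Claim: f_k = 2k^2 + 2k − 2.

Base case: f_1 = 2, and 2·1^2 + 2·1 − 2 = 2.
Assume f_r = 2r^2 + 2r − 2.
Then f_{r+1} = f_r + (4r + 4) = (2r^2 + 2r − 2) + (4r + 4) = 2r^2 + 6r + 2,
and 2·(r+1)^2 + 2·(r+1) − 2 = 2r^2 + 6r + 2.
This completes the inductive step, so f_k = 2k^2 + 2k − 2 for all k ≥ 1.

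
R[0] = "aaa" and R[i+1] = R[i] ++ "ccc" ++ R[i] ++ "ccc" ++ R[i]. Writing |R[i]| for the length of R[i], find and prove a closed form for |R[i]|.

Claim: |R[i]| = 6·3^i − 3.

Base case: |R[0]| = 3, and 6·3^0 − 3 = 3.
Assume |R[j]| = 6·3^j − 3.
Then |R[j+1]| = 3|R[j]| + 6 = 3(6·3^j − 3) + 6 = 6·3^{j+1} − 9 + 6 = 6·3^{j+1} − 3.
Hence |R[i]| = 6·3^i − 3 for every i ≥ 0, by induction.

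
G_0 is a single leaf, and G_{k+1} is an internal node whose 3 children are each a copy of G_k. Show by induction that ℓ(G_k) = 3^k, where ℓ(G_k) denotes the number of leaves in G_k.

Base case: ℓ(G_0) = 1, and 3^0 = 1.
Assume ℓ(G_r) = 3^r.
Then ℓ(G_{r+1}) = 3·ℓ(G_r) = 3·3^r = 3^{r+1}.
By induction, ℓ(G_k) = 3^k for all k ≥ 0.

ℓ(G_k) = 3^k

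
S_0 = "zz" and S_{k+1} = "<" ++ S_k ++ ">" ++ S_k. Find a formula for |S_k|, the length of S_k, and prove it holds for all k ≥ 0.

Claim: |S_k| = 2^{k+2} − 2.

Base case: |S_0| = 2, and 2^{0+2} − 2 = 2.
Assume |S_r| = 2^{r+2} − 2.
Then |S_{r+1}| = 1 + |S_r| + 1 + |S_r| = 2|S_r| + 2 = 2(2^{r+2} − 2) + 2 = 2^{r+3} − 4 + 2 = 2^{r+3} − 2.
This completes the inductive step, so |S_k| = 2^{k+2} − 2 for all k ≥ 0.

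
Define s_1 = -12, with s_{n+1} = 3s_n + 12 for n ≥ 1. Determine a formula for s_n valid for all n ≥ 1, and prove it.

Claim: s_n = -2·3^n − 6.

Base case: s_1 = -12, and -2·3^1 − 6 = -6 − 6 = -12.
Assume s_k = -2·3^k − 6 for some k ≥ 1.
Then s_{k+1} = 3s_k + 12 = 3·(-2·3^k − 6) + 12 = -6·3^k − 18 + 12 = -2·3^{k+1} − 6.
This completes the inductive step, so s_n = -2·3^n − 6 for all n ≥ 1.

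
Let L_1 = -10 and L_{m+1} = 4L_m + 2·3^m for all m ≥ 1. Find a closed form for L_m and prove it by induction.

Claim: L_m = -4^m − 2·3^m.

Base case: L_1 = -10, and -4^1 − 2·3^1 = -4 − 6 = -10.
Assume L_r = -4^r − 2·3^r for some r ≥ 1.
Then L_{r+1} = 4L_r + 2·3^r = 4·(-4^r − 2·3^r) + 2·3^r = -4^{r+1} − 8·3^r + 2·3^r = -4^{r+1} − 6·3^r = -4^{r+1} − 2·3^{r+1}.
This completes the inductive step, so L_m = -4^m − 2·3^m for all m ≥ 1.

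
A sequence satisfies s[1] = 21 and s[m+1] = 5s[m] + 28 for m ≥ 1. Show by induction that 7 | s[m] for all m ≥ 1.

Base case: s[1] = 21 = 7·3, so 7 | s[1].
Assume 7 | s[r], so s[r] = 7t for some integer t.
Then s[r+1] = 5s[r] + 28 = 5·(7t) + 28 = 7(5t + 4), so 7 | s[r+1].
This completes the inductive step, so 7 | s[m] for all m ≥ 1.

7 | s[m]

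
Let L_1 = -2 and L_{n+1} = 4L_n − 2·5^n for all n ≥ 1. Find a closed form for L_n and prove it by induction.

Claim: L_n = 2·4^n − 2·5^n.

Base case: L_1 = -2, and 2·4^1 − 2·5^1 = 8 − 10 = -2.
Assume L_j = 2·4^j − 2·5^j for some j ≥ 1.
Then L_{j+1} = 4L_j − 2·5^j = 4·(2·4^j − 2·5^j) − 2·5^j = 2·4^{j+1} − 8·5^j − 2·5^j = 2·4^{j+1} − 10·5^j = 2·4^{j+1} − 2·5^{j+1}.
Hence L_n = 2·4^n − 2·5^n for every n ≥ 1, by induction.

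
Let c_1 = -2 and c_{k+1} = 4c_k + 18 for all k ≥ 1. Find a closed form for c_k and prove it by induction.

Claim: c_k = 4^k − 6.

Base case: c_1 = -2, and 4^1 − 6 = 4 − 6 = -2.
Assume c_m = 4^m − 6 for some m ≥ 1.
Then c_{m+1} = 4c_m + 18 = 4·(4^m − 6) + 18 = 4^{m+1} − 24 + 18 = 4^{m+1} − 6.
By induction, c_k = 4^k − 6 for all k ≥ 1.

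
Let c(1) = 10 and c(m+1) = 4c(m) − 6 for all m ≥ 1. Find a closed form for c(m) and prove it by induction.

Claim: c(m) = 2·4^m + 2.

Base case: c(1) = 10, and 2·4^1 + 2 = 8 + 2 = 10.
Assume c(r) = 2·4^r + 2 for some r ≥ 1.
Then c(r+1) = 4c(r) − 6 = 4·(2·4^r + 2) − 6 = 8·4^r + 8 − 6 = 2·4^{r+1} + 2.
So the formula holds for r+1, and by induction c(m) = 2·4^m + 2 for all m ≥ 1.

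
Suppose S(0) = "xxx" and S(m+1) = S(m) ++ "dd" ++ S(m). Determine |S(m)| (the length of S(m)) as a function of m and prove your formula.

Claim: |S(m)| = 5·2^m − 2.

Base case: |S(0)| = 3, and 5·2^0 − 2 = 3.
Assume |S(r)| = 5·2^r − 2.
Then |S(r+1)| = |S(r)| + 2 + |S(r)| = 2|S(r)| + 2 = 2(5·2^r − 2) + 2 = 5·2^{r+1} − 4 + 2 = 5·2^{r+1} − 2.
By induction, |S(m)| = 5·2^m − 2 for all m ≥ 0.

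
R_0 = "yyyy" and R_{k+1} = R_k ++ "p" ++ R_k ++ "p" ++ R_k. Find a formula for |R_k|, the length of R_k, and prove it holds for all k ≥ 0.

Claim: |R_k| = 5·3^k − 1.

Base case: |R_0| = 4, and 5·3^0 − 1 = 4.
Assume |R_j| = 5·3^j − 1.
Then |R_{j+1}| = 3|R_j| + 2 = 3(5·3^j − 1) + 2 = 5·3^{j+1} − 3 + 2 = 5·3^{j+1} − 1.
This completes the inductive step, so |R_k| = 5·3^k − 1 for all k ≥ 0.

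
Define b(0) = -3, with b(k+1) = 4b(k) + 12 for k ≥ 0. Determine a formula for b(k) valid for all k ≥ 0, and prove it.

Claim: b(k) = 4^k − 4.

Base case: b(0) = -3, and 4^0 − 4 = 1 − 4 = -3.
Assume b(r) = 4^r − 4 for some r ≥ 0.
Then b(r+1) = 4b(r) + 12 = 4·(4^r − 4) + 12 = 4^{r+1} − 16 + 12 = 4^{r+1} − 4.
By induction, b(k) = 4^k − 4 for all k ≥ 0.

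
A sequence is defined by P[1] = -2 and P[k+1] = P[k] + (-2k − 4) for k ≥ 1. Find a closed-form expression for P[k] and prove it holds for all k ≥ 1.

Claim: P[k] = -k^2 − 3k + 2.

Base case: P[1] = -2, and -1^2 − 3·1 + 2 = -2.
Assume P[j] = -j^2 − 3j + 2.
Then P[j+1] = P[j] + (-2j − 4) = (-j^2 − 3j + 2) + (-2j − 4) = -j^2 − 5j − 2,
and -(j+1)^2 − 3·(j+1) + 2 = -j^2 − 5j − 2.
By induction, P[k] = -k^2 − 3k + 2 for all k ≥ 1.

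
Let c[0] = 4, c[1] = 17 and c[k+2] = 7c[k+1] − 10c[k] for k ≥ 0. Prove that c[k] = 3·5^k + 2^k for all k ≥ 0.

Base cases: c[0] = 4 and 3·5^0 + 2^0 = 4; c[1] = 17 and 3·5^1 + 2^1 = 17.
Assume c[j] = 3·5^j + 2^j for all 0 ≤ j ≤ m, where m ≥ 1.
Then c[m+1] = 7c[m] − 10c[m−1] = 7·(3·5^m + 2^m) − 10·(3·5^{m−1} + 2^{m−1}) = 3·(7·5 − 10)5^{m−1} + (7·2 − 10)2^{m−1} = 75·5^{m−1} + 4·2^{m−1} = 3·5^{m+1} + 2^{m+1}.
By strong induction, c[k] = 3·5^k + 2^k for all k ≥ 0.

c[k] = 3·5^k + 2^k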